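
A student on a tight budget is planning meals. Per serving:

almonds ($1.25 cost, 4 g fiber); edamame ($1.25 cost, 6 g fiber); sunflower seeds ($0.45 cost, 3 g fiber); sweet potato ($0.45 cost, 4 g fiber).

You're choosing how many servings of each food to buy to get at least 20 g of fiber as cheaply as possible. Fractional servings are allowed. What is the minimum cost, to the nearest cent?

Cost per g of fiber: sweet potato $0.1125, sunflower seeds $0.1500, edamame $0.2083, almonds $0.3125.
With no serving limits, use only sweet potato: 20 g / 4 g = 5 servings × $0.45 = $2.25.

$2.25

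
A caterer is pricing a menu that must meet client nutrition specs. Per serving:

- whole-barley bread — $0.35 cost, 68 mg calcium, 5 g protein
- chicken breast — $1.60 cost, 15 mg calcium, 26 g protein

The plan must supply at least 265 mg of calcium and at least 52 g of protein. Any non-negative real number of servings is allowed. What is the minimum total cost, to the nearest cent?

$3.35

Compare the cost at each extreme point of the feasible region.
whole-barley bread only: max(265/68, 52/5) = 10.4 servings → $3.64.
chicken breast only: max(265/15, 52/26) = 17.67 servings → $28.27.
whole-barley bread + chicken breast with both tight: 3.609 servings and 1.306 servings → $3.35.
So the least-cost plan costs $3.35.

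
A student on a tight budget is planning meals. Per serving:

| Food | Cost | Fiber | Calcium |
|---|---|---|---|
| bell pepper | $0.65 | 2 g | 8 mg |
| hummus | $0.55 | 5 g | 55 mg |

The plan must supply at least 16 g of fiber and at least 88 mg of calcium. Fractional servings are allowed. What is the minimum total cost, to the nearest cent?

An LP optimum is at a vertex; with two nutrient constraints at most two foods are used. Check each candidate.
bell pepper only: max(16/2, 88/8) = 11 servings → $7.15.
hummus only: max(16/5, 88/55) = 3.2 servings → $1.76.
bell pepper + hummus with both tight: 6.286 servings and 0.6857 servings → $4.46.
The minimum over all feasible corners is $1.76.

$1.76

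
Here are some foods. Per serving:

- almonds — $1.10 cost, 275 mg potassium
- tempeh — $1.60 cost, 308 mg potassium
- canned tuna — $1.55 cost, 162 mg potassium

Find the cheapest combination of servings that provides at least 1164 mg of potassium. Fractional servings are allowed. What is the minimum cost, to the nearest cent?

Cost per mg of potassium: almonds $0.0040, tempeh $0.0052, canned tuna $0.0096.
With no serving limits, use only almonds: 1164 mg / 275 mg = 4.233 servings × $1.10 = $4.66.

$4.66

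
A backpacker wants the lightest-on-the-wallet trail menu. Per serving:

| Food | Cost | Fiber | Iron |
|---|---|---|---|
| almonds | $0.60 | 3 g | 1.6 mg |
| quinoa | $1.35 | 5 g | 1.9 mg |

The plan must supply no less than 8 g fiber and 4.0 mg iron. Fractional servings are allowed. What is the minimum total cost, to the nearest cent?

$1.60

With two linear requirements the optimum uses one or two foods; enumerate the corners.
almonds only: max(8/3, 4.0/1.6) = 2.667 servings → $1.60.
quinoa only: max(8/5, 4.0/1.9) = 2.105 servings → $2.84.
almonds + quinoa with both tight: 2.087 servings and 0.3478 servings → $1.72.
So the least-cost plan costs $1.60.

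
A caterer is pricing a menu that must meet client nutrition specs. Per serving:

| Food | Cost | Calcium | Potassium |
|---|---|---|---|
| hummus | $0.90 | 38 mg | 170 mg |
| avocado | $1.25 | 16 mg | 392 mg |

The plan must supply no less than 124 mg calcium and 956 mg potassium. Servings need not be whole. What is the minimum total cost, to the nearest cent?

At the optimum either one food covers both requirements or two foods hit both targets exactly; no other combination can be cheaper.
hummus only: max(124/38, 956/170) = 5.624 servings → $5.06.
avocado only: max(124/16, 956/392) = 7.75 servings → $9.69.
hummus + avocado with both tight: 2.736 servings and 1.252 servings → $4.03.
Cheapest feasible corner: $4.03.

$4.03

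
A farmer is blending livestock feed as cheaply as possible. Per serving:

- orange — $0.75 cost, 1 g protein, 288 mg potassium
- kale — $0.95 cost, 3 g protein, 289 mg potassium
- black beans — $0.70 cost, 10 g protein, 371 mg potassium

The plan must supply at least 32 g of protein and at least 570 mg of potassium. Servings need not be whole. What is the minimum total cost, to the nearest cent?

orange only: max(32/1, 570/288) = 32 servings → $24.00.
kale only: max(32/3, 570/289) = 10.67 servings → $10.13.
black beans only: max(32/10, 570/371) = 3.2 servings → $2.24.
orange + kale: the both-tight solution has a negative serving — not a feasible corner.
orange + black beans: intersection lies outside the first quadrant.
kale + black beans: intersection lies outside the first quadrant.
The minimum over all feasible corners is $2.24.

$2.24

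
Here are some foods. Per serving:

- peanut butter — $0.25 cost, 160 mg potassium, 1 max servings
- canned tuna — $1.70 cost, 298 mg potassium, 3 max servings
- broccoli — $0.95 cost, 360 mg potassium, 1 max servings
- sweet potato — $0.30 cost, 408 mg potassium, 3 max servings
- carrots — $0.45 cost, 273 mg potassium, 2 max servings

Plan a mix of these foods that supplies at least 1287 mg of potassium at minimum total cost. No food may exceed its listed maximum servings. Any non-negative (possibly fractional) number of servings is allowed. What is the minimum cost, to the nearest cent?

Cost per mg of potassium: sweet potato $0.0007, peanut butter $0.0016, carrots $0.0016, broccoli $0.0026, canned tuna $0.0057.
Take 3 servings of sweet potato: +1224.0 mg potassium for $0.90 (total $0.90, still need 63.0 mg).
Take 0.3937 servings of peanut butter: +63.0 mg potassium for $0.10 (total $1.00, still need 0.0 mg).
Greedy by cheapest-per-mg is optimal for a single linear constraint, so the minimum cost is $1.00.

$1.00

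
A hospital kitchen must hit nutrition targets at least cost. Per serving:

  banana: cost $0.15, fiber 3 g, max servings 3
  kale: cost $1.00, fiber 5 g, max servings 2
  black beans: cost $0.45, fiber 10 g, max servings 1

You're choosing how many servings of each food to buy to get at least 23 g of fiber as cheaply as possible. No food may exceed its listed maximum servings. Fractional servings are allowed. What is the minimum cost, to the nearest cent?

Cost per g of fiber: black beans $0.0450, banana $0.0500, kale $0.2000.
Take 1 serving of black beans: +10.0 g fiber for $0.45 (total $0.45, still need 13.0 g).
Take 3 servings of banana: +9.0 g fiber for $0.45 (total $0.90, still need 4.0 g).
Take 0.8 servings of kale: +4.0 g fiber for $0.80 (total $1.70, still need 0.0 g).
Filling from the cheapest source first is optimal under one linear minimum: $1.70.

$1.70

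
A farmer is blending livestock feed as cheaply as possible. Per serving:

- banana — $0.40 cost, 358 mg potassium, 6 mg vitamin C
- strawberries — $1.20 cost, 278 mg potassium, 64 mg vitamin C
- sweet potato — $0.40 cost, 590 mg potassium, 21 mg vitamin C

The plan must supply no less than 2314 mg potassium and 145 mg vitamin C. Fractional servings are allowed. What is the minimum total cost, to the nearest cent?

Minimising a linear cost over {potassium ≥ 2314, vitamin C ≥ 145, servings ≥ 0} — the optimum is at a vertex, using one or two foods.
banana only: max(2314/358, 145/6) = 24.17 servings → $9.67.
strawberries only: max(2314/278, 145/64) = 8.324 servings → $9.99.
sweet potato only: max(2314/590, 145/21) = 6.905 servings → $2.76.
banana + strawberries with both tight: 5.074 servings and 1.79 servings → $4.18.
banana + sweet potato: intersection lies outside the first quadrant.
strawberries + sweet potato with both tight: 1.158 servings and 3.377 servings → $2.74.
The minimum over all feasible corners is $2.74.

$2.74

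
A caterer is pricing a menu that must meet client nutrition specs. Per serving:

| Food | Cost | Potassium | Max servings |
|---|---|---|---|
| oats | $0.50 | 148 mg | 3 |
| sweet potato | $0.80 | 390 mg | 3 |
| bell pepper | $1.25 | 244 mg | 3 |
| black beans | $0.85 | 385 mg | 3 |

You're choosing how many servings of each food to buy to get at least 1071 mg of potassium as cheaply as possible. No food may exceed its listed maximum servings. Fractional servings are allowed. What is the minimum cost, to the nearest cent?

Cost per mg of potassium: sweet potato $0.0021, black beans $0.0022, oats $0.0034, bell pepper $0.0051.
Take 2.746 servings of sweet potato: +1071.0 mg potassium for $2.20 (total $2.20, still need 0.0 mg).
Filling from the cheapest source first is optimal under one linear minimum: $2.20.

$2.20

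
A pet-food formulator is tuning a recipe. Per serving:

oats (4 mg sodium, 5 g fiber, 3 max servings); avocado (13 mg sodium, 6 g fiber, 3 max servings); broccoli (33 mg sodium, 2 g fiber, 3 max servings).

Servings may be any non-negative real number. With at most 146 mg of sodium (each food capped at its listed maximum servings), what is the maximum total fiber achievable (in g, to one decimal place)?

38.8 g

Fiber per mg sodium: oats 1.25, avocado 0.4615, broccoli 0.06061.
Take 3 servings of oats: uses 12 mg sodium, +15.0 g fiber (running total 15.0 g).
Take 3 servings of avocado: uses 39 mg sodium, +18.0 g fiber (running total 33.0 g).
Take 2.879 servings of broccoli: uses 95 mg sodium, +5.8 g fiber (running total 38.8 g).
Greedy by best ratio exhausts the sodium allowance optimally: 38.8 g.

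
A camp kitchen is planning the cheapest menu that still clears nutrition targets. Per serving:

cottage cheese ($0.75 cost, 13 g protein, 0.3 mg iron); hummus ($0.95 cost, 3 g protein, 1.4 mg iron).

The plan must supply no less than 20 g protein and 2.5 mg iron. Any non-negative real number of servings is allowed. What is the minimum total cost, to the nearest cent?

$2.34

Two binding constraints pin down two serving amounts, so the optimal mix uses at most two foods. The candidates are each food alone (scaled to the tighter of protein/iron) and each pair with both constraints tight.
cottage cheese only: max(20/13, 2.5/0.3) = 8.333 servings → $6.25.
hummus only: max(20/3, 2.5/1.4) = 6.667 servings → $6.33.
cottage cheese + hummus with both tight: 1.185 servings and 1.532 servings → $2.34.
So the least-cost plan costs $2.34.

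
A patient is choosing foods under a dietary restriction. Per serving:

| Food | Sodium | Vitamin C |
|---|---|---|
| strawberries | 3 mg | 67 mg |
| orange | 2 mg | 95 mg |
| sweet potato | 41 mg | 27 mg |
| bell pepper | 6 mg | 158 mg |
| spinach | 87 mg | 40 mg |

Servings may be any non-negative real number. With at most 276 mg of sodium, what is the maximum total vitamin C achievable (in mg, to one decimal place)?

13110.0 mg

Vitamin C per mg sodium: orange 47.5, bell pepper 26.33, strawberries 22.33, sweet potato 0.6585, spinach 0.4598.
With no serving limits, spend the whole sodium allowance on orange: 276 mg / 2 mg × 95 mg = 13110.0 mg.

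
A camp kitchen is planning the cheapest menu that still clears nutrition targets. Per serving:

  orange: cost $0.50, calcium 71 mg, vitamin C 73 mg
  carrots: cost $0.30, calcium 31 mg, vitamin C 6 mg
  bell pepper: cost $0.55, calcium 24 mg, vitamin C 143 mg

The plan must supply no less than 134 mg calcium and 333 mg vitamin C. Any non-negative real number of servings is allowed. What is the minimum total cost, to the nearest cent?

$1.57

Check every corner: each single food scaled to meet both minima, and each pair solved so both constraints bind.
orange only: max(134/71, 333/73) = 4.562 servings → $2.28.
carrots only: max(134/31, 333/6) = 55.5 servings → $16.65.
bell pepper only: max(134/24, 333/143) = 5.583 servings → $3.07.
orange + carrots with both targets exact would need a negative amount; discard.
orange + bell pepper with both tight: 1.33 servings and 1.65 servings → $1.57.
carrots + bell pepper with both tight: 2.604 servings and 2.219 servings → $2.00.
Cheapest feasible corner: $1.57.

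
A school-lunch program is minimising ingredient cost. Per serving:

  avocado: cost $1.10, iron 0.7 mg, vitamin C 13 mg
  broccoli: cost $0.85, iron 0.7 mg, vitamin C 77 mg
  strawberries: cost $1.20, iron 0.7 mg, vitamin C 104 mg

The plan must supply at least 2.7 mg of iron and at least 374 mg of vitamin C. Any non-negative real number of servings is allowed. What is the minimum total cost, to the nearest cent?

For a min-cost LP with two ≥-constraints, a basic feasible solution has at most two positive variables.
avocado only: max(2.7/0.7, 374/13) = 28.77 servings → $31.65.
broccoli only: max(2.7/0.7, 374/77) = 4.857 servings → $4.13.
strawberries only: max(2.7/0.7, 374/104) = 3.857 servings → $4.63.
avocado + broccoli with both targets exact would need a negative amount; discard.
avocado + strawberries with both tight: 0.2983 servings and 3.559 servings → $4.60.
broccoli + strawberries with both tight: 1.005 servings and 2.852 servings → $4.28.
Cheapest feasible corner: $4.13.

$4.13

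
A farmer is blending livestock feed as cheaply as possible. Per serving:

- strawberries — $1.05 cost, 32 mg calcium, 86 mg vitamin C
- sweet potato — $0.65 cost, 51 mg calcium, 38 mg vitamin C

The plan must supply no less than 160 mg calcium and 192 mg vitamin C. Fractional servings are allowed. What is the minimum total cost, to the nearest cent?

The cheapest plan sits at a corner of the feasible region — with two constraints it uses at most two foods.
strawberries only: max(160/32, 192/86) = 5 servings → $5.25.
sweet potato only: max(160/51, 192/38) = 5.053 servings → $3.28.
strawberries + sweet potato with both tight: 1.171 servings and 2.403 servings → $2.79.
Cheapest feasible corner: $2.79.

$2.79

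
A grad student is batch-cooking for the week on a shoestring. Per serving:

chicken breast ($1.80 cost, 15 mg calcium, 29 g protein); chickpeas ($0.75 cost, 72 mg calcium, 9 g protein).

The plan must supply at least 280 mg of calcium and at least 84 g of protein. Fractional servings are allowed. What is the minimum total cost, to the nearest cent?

$5.89

For a min-cost LP with two ≥-constraints, a basic feasible solution has at most two positive variables.
chicken breast only: max(280/15, 84/29) = 18.67 servings → $33.60.
chickpeas only: max(280/72, 84/9) = 9.333 servings → $7.00.
chicken breast + chickpeas with both tight: 1.806 servings and 3.513 servings → $5.89.
The minimum over all feasible corners is $5.89.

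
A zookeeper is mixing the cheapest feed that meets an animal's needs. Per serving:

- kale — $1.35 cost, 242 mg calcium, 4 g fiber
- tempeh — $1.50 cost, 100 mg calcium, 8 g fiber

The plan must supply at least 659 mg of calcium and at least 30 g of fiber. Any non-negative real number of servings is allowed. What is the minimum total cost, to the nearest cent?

Minimising a linear cost over {calcium ≥ 659, fiber ≥ 30, servings ≥ 0} — the optimum is at a vertex, using one or two foods.
kale only: max(659/242, 30/4) = 7.5 servings → $10.12.
tempeh only: max(659/100, 30/8) = 6.59 servings → $9.88.
kale + tempeh with both tight: 1.479 servings and 3.01 servings → $6.51.
So the least-cost plan costs $6.51.

$6.51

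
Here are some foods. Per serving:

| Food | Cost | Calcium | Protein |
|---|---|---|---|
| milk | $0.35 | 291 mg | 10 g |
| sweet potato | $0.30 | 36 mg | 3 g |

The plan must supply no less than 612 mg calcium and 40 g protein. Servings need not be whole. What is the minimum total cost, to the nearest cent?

$1.40

This is a tiny linear program; its minimum lies at a vertex of the feasible set. List the vertices and price them.
milk only: max(612/291, 40/10) = 4 servings → $1.40.
sweet potato only: max(612/36, 40/3) = 17 servings → $5.10.
milk + sweet potato with both tight: 0.7719 servings and 10.76 servings → $3.50.
Cheapest feasible corner: $1.40.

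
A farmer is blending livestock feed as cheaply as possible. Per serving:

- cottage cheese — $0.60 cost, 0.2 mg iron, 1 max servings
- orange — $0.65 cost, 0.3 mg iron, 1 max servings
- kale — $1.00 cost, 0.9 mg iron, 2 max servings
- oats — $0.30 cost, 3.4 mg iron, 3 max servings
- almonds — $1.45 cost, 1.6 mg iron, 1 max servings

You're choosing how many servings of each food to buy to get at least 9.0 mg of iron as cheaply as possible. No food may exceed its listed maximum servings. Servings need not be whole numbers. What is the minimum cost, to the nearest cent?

$0.79

Cost per mg of iron: oats $0.0882, almonds $0.9062, kale $1.1111, orange $2.1667, cottage cheese $3.0000.
Take 2.647 servings of oats: +9.0 mg iron for $0.79 (total $0.79, still need 0.0 mg).
Filling from the cheapest source first is optimal under one linear minimum: $0.79.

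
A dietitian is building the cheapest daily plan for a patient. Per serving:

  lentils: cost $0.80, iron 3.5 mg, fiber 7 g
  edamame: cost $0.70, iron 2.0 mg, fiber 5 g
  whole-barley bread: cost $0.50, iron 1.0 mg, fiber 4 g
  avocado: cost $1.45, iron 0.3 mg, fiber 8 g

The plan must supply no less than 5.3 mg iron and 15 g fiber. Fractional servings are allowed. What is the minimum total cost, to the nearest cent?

Minimising a linear cost over {iron ≥ 5.3, fiber ≥ 15, servings ≥ 0} — the optimum is at a vertex, using one or two foods.
lentils only: max(5.3/3.5, 15/7) = 2.143 servings → $1.71.
edamame only: max(5.3/2.0, 15/5) = 3 servings → $2.10.
whole-barley bread only: max(5.3/1.0, 15/4) = 5.3 servings → $2.65.
avocado only: max(5.3/0.3, 15/8) = 17.67 servings → $25.62.
lentils + edamame: intersection lies outside the first quadrant.
lentils + whole-barley bread with both tight: 0.8857 servings and 2.2 servings → $1.81.
lentils + avocado with both tight: 1.463 servings and 0.5946 servings → $2.03.
edamame + whole-barley bread with both tight: 2.067 servings and 1.167 servings → $2.03.
edamame + avocado with both tight: 2.614 servings and 0.2414 servings → $2.18.
whole-barley bread + avocado: the both-tight solution has a negative serving — not a feasible corner.
Cheapest feasible corner: $1.71.

$1.71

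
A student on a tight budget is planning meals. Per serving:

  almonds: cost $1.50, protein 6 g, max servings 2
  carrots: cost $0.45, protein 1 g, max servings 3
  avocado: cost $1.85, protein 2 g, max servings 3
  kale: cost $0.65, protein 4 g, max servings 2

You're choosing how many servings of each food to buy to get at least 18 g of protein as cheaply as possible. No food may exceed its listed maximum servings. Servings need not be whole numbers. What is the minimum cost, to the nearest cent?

$3.80

Cost per g of protein: kale $0.1625, almonds $0.2500, carrots $0.4500, avocado $0.9250.
Take 2 servings of kale: +8.0 g protein for $1.30 (total $1.30, still need 10.0 g).
Take 1.667 servings of almonds: +10.0 g protein for $2.50 (total $3.80, still need 0.0 g).
Greedy by cheapest-per-g is optimal for a single linear constraint, so the minimum cost is $3.80.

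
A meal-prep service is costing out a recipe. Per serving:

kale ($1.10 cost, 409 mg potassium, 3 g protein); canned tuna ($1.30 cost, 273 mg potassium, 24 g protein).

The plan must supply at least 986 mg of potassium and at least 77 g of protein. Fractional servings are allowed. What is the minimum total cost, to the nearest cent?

$4.45

Two binding constraints pin down two serving amounts, so the optimal mix uses at most two foods. The candidates are each food alone (scaled to the tighter of potassium/protein) and each pair with both constraints tight.
kale only: max(986/409, 77/3) = 25.67 servings → $28.23.
canned tuna only: max(986/273, 77/24) = 3.612 servings → $4.70.
kale + canned tuna with both tight: 0.2938 servings and 3.172 servings → $4.45.
The minimum over all feasible corners is $4.45.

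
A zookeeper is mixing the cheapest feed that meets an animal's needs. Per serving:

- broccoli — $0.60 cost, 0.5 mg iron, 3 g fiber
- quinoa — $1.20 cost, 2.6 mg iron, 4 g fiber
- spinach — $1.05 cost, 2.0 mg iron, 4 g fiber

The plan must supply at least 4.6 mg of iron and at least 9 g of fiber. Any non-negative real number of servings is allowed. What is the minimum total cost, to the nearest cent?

$2.39

Compare the cost at each extreme point of the feasible region.
broccoli only: max(4.6/0.5, 9/3) = 9.2 servings → $5.52.
quinoa only: max(4.6/2.6, 9/4) = 2.25 servings → $2.70.
spinach only: max(4.6/2.0, 9/4) = 2.3 servings → $2.42.
broccoli + quinoa with both tight: 0.8621 servings and 1.603 servings → $2.44.
broccoli + spinach with both targets exact would need a negative amount; discard.
quinoa + spinach with both tight: 0.1667 servings and 2.083 servings → $2.39.
Cheapest feasible corner: $2.39.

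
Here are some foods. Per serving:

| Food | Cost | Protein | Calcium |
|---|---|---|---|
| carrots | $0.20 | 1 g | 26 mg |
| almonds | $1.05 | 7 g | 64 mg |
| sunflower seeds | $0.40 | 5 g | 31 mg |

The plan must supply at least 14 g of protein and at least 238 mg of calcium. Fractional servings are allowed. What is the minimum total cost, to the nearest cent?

$2.04

Compare the cost at each extreme point of the feasible region.
carrots only: max(14/1, 238/26) = 14 servings → $2.80.
almonds only: max(14/7, 238/64) = 3.719 servings → $3.90.
sunflower seeds only: max(14/5, 238/31) = 7.677 servings → $3.07.
carrots + almonds with both tight: 6.525 servings and 1.068 servings → $2.43.
carrots + sunflower seeds with both tight: 7.636 servings and 1.273 servings → $2.04.
almonds + sunflower seeds with both targets exact would need a negative amount; discard.
So the least-cost plan costs $2.04.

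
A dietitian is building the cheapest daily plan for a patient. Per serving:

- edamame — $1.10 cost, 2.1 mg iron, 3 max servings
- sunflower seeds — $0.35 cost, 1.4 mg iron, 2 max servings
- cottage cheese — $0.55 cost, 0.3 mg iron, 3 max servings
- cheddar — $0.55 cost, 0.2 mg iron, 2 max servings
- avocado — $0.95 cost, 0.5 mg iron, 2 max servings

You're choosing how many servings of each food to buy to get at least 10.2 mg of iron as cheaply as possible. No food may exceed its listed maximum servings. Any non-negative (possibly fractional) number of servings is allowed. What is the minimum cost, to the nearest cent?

Cost per mg of iron: sunflower seeds $0.2500, edamame $0.5238, cottage cheese $1.8333, avocado $1.9000, cheddar $2.7500.
Take 2 servings of sunflower seeds: +2.8 mg iron for $0.70 (total $0.70, still need 7.4 mg).
Take 3 servings of edamame: +6.3 mg iron for $3.30 (total $4.00, still need 1.1 mg).
Take 3 servings of cottage cheese: +0.9 mg iron for $1.65 (total $5.65, still need 0.2 mg).
Take 0.4 servings of avocado: +0.2 mg iron for $0.38 (total $6.03, still need 0.0 mg).
Filling from the cheapest source first is optimal under one linear minimum: $6.03.

$6.03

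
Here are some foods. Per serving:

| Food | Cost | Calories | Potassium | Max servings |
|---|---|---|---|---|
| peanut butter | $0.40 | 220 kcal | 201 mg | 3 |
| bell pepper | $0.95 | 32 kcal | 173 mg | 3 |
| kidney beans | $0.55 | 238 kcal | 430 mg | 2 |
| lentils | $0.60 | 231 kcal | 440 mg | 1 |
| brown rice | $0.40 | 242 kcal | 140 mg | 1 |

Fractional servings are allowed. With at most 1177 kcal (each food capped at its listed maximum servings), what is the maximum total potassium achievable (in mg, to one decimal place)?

Potassium per kcal: bell pepper 5.406, lentils 1.905, kidney beans 1.807, peanut butter 0.9136, brown rice 0.5785.
Take 3 servings of bell pepper: uses 96 kcal, +519.0 mg potassium (running total 519.0 mg).
Take 1 serving of lentils: uses 231 kcal, +440.0 mg potassium (running total 959.0 mg).
Take 2 servings of kidney beans: uses 476 kcal, +860.0 mg potassium (running total 1819.0 mg).
Take 1.7 servings of peanut butter: uses 374 kcal, +341.7 mg potassium (running total 2160.7 mg).
Greedy by best ratio exhausts the calories allowance optimally: 2160.7 mg.

2160.7 mg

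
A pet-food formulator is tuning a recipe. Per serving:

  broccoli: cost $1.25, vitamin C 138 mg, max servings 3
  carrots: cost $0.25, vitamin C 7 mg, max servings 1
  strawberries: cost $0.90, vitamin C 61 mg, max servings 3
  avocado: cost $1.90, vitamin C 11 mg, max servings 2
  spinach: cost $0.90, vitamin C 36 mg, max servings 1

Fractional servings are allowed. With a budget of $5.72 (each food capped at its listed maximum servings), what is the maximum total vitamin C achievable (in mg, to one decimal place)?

Vitamin C per dollar: broccoli 110.4, strawberries 67.78, spinach 40, carrots 28, avocado 5.789.
Take 3 servings of broccoli: spends $3.75, +414.0 mg vitamin C (running total 414.0 mg).
Take 2.189 servings of strawberries: spends $1.97, +133.5 mg vitamin C (running total 547.5 mg).
Greedy by best ratio exhausts the cost allowance optimally: 547.5 mg.

547.5 mg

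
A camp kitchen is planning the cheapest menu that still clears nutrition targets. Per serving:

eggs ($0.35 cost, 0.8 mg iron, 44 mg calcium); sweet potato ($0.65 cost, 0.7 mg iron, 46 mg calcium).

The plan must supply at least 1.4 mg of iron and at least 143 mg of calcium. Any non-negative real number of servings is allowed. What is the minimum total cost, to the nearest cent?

$1.14

An LP optimum is at a vertex; with two nutrient constraints at most two foods are used. Check each candidate.
eggs only: max(1.4/0.8, 143/44) = 3.25 servings → $1.14.
sweet potato only: max(1.4/0.7, 143/46) = 3.109 servings → $2.02.
eggs + sweet potato: the both-tight solution has a negative serving — not a feasible corner.
The minimum over all feasible corners is $1.14.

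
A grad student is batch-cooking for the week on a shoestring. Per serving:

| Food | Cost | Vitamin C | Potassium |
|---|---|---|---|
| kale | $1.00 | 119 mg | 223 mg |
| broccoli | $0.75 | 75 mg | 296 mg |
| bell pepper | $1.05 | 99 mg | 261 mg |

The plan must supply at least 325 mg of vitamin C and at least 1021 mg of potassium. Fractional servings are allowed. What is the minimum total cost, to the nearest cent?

This is a tiny linear program; its minimum lies at a vertex of the feasible set. List the vertices and price them.
kale only: max(325/119, 1021/223) = 4.578 servings → $4.58.
broccoli only: max(325/75, 1021/296) = 4.333 servings → $3.25.
bell pepper only: max(325/99, 1021/261) = 3.912 servings → $4.11.
kale + broccoli with both tight: 1.061 servings and 2.65 servings → $3.05.
kale + bell pepper: intersection lies outside the first quadrant.
broccoli + bell pepper with both tight: 1.671 servings and 2.017 servings → $3.37.
Cheapest feasible corner: $3.05.

$3.05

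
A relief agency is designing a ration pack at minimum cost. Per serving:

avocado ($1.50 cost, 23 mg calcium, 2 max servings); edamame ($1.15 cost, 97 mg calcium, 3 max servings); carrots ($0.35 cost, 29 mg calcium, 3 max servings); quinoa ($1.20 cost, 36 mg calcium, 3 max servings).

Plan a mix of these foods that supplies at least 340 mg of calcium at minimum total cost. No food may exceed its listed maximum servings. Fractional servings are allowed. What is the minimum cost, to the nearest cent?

$4.04

Cost per mg of calcium: edamame $0.0119, carrots $0.0121, quinoa $0.0333, avocado $0.0652.
Take 3 servings of edamame: +291.0 mg calcium for $3.45 (total $3.45, still need 49.0 mg).
Take 1.69 servings of carrots: +49.0 mg calcium for $0.59 (total $4.04, still need 0.0 mg).
Filling from the cheapest source first is optimal under one linear minimum: $4.04.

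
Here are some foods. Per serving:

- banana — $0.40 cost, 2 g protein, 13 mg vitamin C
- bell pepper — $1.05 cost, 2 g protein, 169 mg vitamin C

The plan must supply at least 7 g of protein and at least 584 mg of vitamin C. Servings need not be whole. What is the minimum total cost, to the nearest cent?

$3.64

Compare the cost at each extreme point of the feasible region.
banana only: max(7/2, 584/13) = 44.92 servings → $17.97.
bell pepper only: max(7/2, 584/169) = 3.5 servings → $3.67.
banana + bell pepper with both tight: 0.04808 servings and 3.452 servings → $3.64.
So the least-cost plan costs $3.64.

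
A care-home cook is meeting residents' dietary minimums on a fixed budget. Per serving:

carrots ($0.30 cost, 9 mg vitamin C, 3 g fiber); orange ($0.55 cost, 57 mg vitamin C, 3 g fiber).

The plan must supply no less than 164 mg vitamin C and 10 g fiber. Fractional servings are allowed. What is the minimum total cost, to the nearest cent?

For a min-cost LP with two ≥-constraints, a basic feasible solution has at most two positive variables.
carrots only: max(164/9, 10/3) = 18.22 servings → $5.47.
orange only: max(164/57, 10/3) = 3.333 servings → $1.83.
carrots + orange with both tight: 0.5417 servings and 2.792 servings → $1.70.
The minimum over all feasible corners is $1.70.

$1.70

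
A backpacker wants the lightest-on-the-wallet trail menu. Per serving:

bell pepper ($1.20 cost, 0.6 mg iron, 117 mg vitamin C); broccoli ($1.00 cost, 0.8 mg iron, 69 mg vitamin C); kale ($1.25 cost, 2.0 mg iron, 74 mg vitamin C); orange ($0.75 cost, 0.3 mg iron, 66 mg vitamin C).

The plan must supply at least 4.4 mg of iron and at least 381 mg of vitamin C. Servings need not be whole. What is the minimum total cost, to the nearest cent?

Compare the cost at each extreme point of the feasible region.
bell pepper only: max(4.4/0.6, 381/117) = 7.333 servings → $8.80.
broccoli only: max(4.4/0.8, 381/69) = 5.522 servings → $5.52.
kale only: max(4.4/2.0, 381/74) = 5.149 servings → $6.44.
orange only: max(4.4/0.3, 381/66) = 14.67 servings → $11.00.
bell pepper + broccoli with both tight: 0.02299 servings and 5.483 servings → $5.51.
bell pepper + kale with both tight: 2.302 servings and 1.509 servings → $4.65.
bell pepper + orange: intersection lies outside the first quadrant.
broccoli + kale: intersection lies outside the first quadrant.
broccoli + orange with both tight: 5.486 servings and 0.03738 servings → $5.51.
kale + orange with both tight: 1.604 servings and 3.974 servings → $4.99.
So the least-cost plan costs $4.65.

$4.65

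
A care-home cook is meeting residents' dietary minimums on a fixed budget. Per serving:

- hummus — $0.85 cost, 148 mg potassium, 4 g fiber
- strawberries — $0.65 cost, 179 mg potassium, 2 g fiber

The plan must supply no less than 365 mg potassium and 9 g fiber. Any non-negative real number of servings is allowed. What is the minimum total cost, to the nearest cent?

$1.98

hummus only: max(365/148, 9/4) = 2.466 servings → $2.10.
strawberries only: max(365/179, 9/2) = 4.5 servings → $2.92.
hummus + strawberries with both tight: 2.098 servings and 0.3048 servings → $1.98.
Cheapest feasible corner: $1.98.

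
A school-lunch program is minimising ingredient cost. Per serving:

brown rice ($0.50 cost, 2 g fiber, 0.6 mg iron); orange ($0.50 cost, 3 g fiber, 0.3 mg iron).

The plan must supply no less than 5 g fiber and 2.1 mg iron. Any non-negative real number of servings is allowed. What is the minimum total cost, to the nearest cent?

$1.75

This is a tiny linear program; its minimum lies at a vertex of the feasible set. List the vertices and price them.
brown rice only: max(5/2, 2.1/0.6) = 3.5 servings → $1.75.
orange only: max(5/3, 2.1/0.3) = 7 servings → $3.50.
brown rice + orange: intersection lies outside the first quadrant.
Cheapest feasible corner: $1.75.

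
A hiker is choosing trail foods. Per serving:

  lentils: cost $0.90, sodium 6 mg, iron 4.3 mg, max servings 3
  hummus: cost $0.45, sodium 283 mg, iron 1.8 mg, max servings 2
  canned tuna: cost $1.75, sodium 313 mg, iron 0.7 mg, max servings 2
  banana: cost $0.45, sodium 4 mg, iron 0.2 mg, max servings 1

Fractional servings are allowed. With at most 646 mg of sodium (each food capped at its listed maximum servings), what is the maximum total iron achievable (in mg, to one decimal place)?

Iron per mg sodium: lentils 0.7167, banana 0.05, hummus 0.00636, canned tuna 0.002236.
Take 3 servings of lentils: uses 18 mg sodium, +12.9 mg iron (running total 12.9 mg).
Take 1 serving of banana: uses 4 mg sodium, +0.2 mg iron (running total 13.1 mg).
Take 2 servings of hummus: uses 566 mg sodium, +3.6 mg iron (running total 16.7 mg).
Take 0.1853 servings of canned tuna: uses 58 mg sodium, +0.1 mg iron (running total 16.8 mg).
Filling greedily by iron-per-mg sodium is optimal for one linear limit, giving 16.8 mg.

16.8 mg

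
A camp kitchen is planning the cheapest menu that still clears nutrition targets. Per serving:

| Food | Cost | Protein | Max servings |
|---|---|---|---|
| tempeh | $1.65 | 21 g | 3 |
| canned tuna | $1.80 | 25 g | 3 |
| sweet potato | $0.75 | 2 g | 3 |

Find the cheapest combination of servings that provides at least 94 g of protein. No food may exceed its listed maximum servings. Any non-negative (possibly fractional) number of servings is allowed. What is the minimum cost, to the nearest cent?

$6.89

Cost per g of protein: canned tuna $0.0720, tempeh $0.0786, sweet potato $0.3750.
Take 3 servings of canned tuna: +75.0 g protein for $5.40 (total $5.40, still need 19.0 g).
Take 0.9048 servings of tempeh: +19.0 g protein for $1.49 (total $6.89, still need 0.0 g).
Greedy by cheapest-per-g is optimal for a single linear constraint, so the minimum cost is $6.89.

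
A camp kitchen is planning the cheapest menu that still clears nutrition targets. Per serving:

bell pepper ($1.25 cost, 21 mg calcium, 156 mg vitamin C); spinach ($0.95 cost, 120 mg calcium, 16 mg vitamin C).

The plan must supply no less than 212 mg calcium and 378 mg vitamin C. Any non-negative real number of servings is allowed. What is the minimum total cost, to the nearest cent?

$4.15

Compare the cost at each extreme point of the feasible region.
bell pepper only: max(212/21, 378/156) = 10.1 servings → $12.62.
spinach only: max(212/120, 378/16) = 23.62 servings → $22.44.
bell pepper + spinach with both tight: 2.283 servings and 1.367 servings → $4.15.
Cheapest feasible corner: $4.15.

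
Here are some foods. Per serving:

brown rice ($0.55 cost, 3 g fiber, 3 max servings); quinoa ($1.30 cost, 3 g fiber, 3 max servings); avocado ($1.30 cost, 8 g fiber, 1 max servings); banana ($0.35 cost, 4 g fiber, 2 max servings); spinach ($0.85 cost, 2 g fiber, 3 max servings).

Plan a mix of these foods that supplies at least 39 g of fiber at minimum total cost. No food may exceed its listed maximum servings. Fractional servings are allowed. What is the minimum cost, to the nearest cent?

$9.67

Cost per g of fiber: banana $0.0875, avocado $0.1625, brown rice $0.1833, spinach $0.4250, quinoa $0.4333.
Take 2 servings of banana: +8.0 g fiber for $0.70 (total $0.70, still need 31.0 g).
Take 1 serving of avocado: +8.0 g fiber for $1.30 (total $2.00, still need 23.0 g).
Take 3 servings of brown rice: +9.0 g fiber for $1.65 (total $3.65, still need 14.0 g).
Take 3 servings of spinach: +6.0 g fiber for $2.55 (total $6.20, still need 8.0 g).
Take 2.667 servings of quinoa: +8.0 g fiber for $3.47 (total $9.67, still need 0.0 g).
Greedy by cheapest-per-g is optimal for a single linear constraint, so the minimum cost is $9.67.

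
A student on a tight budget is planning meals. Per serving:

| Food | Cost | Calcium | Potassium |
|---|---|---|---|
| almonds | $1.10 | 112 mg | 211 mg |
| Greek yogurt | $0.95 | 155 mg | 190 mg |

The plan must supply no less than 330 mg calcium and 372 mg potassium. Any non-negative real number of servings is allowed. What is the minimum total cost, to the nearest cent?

Two binding constraints pin down two serving amounts, so the optimal mix uses at most two foods. The candidates are each food alone (scaled to the tighter of calcium/potassium) and each pair with both constraints tight.
almonds only: max(330/112, 372/211) = 2.946 servings → $3.24.
Greek yogurt only: max(330/155, 372/190) = 2.129 servings → $2.02.
almonds + Greek yogurt: the both-tight solution has a negative serving — not a feasible corner.
Cheapest feasible corner: $2.02.

$2.02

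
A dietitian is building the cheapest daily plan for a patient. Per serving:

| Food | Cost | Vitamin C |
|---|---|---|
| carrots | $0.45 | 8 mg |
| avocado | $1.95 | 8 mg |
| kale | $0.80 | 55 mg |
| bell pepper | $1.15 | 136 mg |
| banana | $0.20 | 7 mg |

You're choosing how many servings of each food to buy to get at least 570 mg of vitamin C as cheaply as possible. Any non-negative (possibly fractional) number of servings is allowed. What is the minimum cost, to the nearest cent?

Cost per mg of vitamin C: bell pepper $0.0085, kale $0.0145, banana $0.0286, carrots $0.0563, avocado $0.2437.
With no serving limits, use only bell pepper: 570 mg / 136 mg = 4.191 servings × $1.15 = $4.82.

$4.82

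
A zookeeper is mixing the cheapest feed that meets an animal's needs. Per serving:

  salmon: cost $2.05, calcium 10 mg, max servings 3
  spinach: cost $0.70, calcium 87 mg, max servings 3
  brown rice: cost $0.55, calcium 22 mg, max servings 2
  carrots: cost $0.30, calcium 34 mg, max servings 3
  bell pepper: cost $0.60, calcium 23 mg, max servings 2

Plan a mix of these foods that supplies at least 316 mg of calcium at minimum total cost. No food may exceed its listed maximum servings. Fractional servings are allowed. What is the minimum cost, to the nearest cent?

$2.59

Cost per mg of calcium: spinach $0.0080, carrots $0.0088, brown rice $0.0250, bell pepper $0.0261, salmon $0.2050.
Take 3 servings of spinach: +261.0 mg calcium for $2.10 (total $2.10, still need 55.0 mg).
Take 1.618 servings of carrots: +55.0 mg calcium for $0.49 (total $2.59, still need 0.0 mg).
Greedy by cheapest-per-mg is optimal for a single linear constraint, so the minimum cost is $2.59.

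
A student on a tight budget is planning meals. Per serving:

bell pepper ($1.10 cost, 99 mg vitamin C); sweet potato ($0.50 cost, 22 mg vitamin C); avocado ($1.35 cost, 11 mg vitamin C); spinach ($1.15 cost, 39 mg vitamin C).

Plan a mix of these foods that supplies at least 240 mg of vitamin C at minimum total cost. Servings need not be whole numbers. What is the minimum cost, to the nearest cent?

$2.67

Cost per mg of vitamin C: bell pepper $0.0111, sweet potato $0.0227, spinach $0.0295, avocado $0.1227.
With no serving limits, use only bell pepper: 240 mg / 99 mg = 2.424 servings × $1.10 = $2.67.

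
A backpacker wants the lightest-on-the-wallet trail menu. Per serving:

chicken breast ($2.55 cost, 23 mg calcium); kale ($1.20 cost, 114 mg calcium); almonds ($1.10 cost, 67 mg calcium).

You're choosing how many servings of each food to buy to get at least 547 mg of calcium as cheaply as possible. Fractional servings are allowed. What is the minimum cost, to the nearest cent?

Cost per mg of calcium: kale $0.0105, almonds $0.0164, chicken breast $0.1109.
With no serving limits, use only kale: 547 mg / 114 mg = 4.798 servings × $1.20 = $5.76.

$5.76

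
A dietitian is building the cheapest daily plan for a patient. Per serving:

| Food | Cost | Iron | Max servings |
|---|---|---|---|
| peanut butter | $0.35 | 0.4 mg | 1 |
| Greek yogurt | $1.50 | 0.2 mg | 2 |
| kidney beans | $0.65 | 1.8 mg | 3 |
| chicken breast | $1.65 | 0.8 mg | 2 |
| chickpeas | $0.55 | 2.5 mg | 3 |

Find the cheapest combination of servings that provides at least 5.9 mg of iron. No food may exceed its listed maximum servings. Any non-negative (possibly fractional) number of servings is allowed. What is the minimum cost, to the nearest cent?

$1.30

Cost per mg of iron: chickpeas $0.2200, kidney beans $0.3611, peanut butter $0.8750, chicken breast $2.0625, Greek yogurt $7.5000.
Take 2.36 servings of chickpeas: +5.9 mg iron for $1.30 (total $1.30, still need 0.0 mg).
Greedy by cheapest-per-mg is optimal for a single linear constraint, so the minimum cost is $1.30.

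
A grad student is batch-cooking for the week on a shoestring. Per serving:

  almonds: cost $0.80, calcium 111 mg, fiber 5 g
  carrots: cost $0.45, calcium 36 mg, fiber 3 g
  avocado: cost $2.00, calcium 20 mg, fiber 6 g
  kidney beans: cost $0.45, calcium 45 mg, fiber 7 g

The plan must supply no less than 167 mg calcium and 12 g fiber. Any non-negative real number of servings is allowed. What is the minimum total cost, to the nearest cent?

almonds only: max(167/111, 12/5) = 2.4 servings → $1.92.
carrots only: max(167/36, 12/3) = 4.639 servings → $2.09.
avocado only: max(167/20, 12/6) = 8.35 servings → $16.70.
kidney beans only: max(167/45, 12/7) = 3.711 servings → $1.67.
almonds + carrots with both tight: 0.451 servings and 3.248 servings → $1.82.
almonds + avocado with both tight: 1.346 servings and 0.8781 servings → $2.83.
almonds + kidney beans with both tight: 1.139 servings and 0.9004 servings → $1.32.
carrots + avocado: intersection lies outside the first quadrant.
carrots + kidney beans with both targets exact would need a negative amount; discard.
avocado + kidney beans with both targets exact would need a negative amount; discard.
Cheapest feasible corner: $1.32.

$1.32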